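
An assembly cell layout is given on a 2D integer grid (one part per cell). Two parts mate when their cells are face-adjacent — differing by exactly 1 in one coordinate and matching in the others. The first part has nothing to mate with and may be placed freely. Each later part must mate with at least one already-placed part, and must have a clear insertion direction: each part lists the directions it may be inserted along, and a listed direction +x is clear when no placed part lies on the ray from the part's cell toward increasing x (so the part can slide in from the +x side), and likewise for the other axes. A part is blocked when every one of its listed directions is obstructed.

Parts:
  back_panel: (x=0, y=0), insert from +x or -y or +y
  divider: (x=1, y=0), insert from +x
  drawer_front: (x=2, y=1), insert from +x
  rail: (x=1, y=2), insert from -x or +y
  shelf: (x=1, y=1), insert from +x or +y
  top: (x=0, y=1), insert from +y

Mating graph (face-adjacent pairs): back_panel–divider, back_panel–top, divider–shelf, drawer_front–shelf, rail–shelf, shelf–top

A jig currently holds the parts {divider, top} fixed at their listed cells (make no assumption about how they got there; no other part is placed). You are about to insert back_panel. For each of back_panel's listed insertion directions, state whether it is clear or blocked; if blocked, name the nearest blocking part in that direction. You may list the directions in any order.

+x: nearest on ray is divider@(1, 0) ⇒ blocked
-y: ray from back_panel(0, 0) has no placed part ⇒ clear
+y: nearest on ray is top@(0, 1) ⇒ blocked

+x: blocked by divider; +y: blocked by top; -y: clear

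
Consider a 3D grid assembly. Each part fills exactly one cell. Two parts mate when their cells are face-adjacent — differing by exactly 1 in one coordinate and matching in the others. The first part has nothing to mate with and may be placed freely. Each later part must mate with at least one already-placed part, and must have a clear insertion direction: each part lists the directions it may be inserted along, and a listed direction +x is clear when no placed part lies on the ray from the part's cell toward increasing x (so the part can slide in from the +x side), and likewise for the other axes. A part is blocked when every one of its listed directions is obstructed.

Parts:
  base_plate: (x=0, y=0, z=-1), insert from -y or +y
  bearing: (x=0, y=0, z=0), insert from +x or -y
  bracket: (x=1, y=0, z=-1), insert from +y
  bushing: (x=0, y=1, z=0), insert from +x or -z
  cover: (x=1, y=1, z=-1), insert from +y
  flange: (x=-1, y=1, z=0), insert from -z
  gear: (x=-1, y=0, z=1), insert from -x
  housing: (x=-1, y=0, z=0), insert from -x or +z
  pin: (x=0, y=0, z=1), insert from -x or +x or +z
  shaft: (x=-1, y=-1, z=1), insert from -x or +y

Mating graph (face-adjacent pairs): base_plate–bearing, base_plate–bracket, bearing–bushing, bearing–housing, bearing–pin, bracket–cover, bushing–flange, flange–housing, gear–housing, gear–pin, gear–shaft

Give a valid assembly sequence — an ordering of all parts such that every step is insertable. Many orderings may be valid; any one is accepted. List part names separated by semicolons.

shaft; gear; housing; bearing; bushing; pin; flange; base_plate; bracket; cover

1. shaft@(-1, -1, 1) [-x clear] — {shaft}
2. gear@(-1, 0, 1) [-x clear] — {gear, shaft}
3. housing@(-1, 0, 0) [-x clear] — {gear, housing, shaft}
4. bearing@(0, 0, 0) [+x clear] — {bearing, gear, housing, shaft}
5. bushing@(0, 1, 0) [+x clear] — {bearing, bushing, gear, housing, shaft}
6. pin@(0, 0, 1) [+x clear] — {bearing, bushing, gear, housing, pin, shaft}
7. flange@(-1, 1, 0) [-z clear] — {bearing, bushing, flange, gear, housing, pin, shaft}
8. base_plate@(0, 0, -1) [-y clear] — {base_plate, bearing, bushing, flange, gear, housing, pin, shaft}
9. bracket@(1, 0, -1) [+y clear] — {base_plate, bearing, bracket, bushing, flange, gear, housing, pin, shaft}
10. cover@(1, 1, -1) [+y clear] — {base_plate, bearing, bracket, bushing, cover, flange, gear, housing, pin, shaft}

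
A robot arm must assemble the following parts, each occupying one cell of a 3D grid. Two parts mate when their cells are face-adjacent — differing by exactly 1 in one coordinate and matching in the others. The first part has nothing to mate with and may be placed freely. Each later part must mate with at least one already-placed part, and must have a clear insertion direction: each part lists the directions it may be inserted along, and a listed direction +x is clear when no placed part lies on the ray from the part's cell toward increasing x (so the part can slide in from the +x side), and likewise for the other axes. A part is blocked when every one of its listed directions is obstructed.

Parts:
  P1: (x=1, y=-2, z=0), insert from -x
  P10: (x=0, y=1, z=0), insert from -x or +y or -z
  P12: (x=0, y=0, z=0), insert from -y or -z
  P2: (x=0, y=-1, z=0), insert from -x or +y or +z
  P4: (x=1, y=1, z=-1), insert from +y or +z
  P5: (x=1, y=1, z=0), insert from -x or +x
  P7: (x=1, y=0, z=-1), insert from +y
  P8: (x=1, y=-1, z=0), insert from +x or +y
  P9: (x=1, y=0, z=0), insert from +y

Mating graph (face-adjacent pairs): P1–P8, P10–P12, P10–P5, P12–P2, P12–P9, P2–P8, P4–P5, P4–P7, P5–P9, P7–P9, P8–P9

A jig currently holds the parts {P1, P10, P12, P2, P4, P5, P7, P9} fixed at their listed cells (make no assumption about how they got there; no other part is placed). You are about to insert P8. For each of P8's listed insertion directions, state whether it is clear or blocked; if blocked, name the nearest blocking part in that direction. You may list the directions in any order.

+x: clear; +y: blocked by P9

+x: ray from P8(1, -1, 0) has no placed part ⇒ clear
+y: nearest on ray is P9@(1, 0, 0) ⇒ blocked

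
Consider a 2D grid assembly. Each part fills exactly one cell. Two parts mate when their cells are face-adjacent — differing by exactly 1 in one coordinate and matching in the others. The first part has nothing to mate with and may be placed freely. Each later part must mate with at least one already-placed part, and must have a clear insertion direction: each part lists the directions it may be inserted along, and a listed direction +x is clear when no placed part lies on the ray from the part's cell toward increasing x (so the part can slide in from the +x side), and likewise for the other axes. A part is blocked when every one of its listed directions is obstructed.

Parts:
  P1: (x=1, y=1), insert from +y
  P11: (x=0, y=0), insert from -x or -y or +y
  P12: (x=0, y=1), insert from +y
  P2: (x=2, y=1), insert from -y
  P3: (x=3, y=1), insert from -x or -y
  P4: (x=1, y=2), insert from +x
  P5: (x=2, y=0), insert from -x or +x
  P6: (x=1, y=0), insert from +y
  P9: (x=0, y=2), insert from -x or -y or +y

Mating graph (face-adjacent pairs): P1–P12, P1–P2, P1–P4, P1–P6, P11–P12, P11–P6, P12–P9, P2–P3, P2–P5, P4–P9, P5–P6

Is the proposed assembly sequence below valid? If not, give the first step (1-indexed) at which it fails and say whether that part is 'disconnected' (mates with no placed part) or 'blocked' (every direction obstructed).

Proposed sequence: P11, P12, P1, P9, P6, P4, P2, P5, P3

1. P11@(0, 0) [-x clear] — {P11}
2. P12@(0, 1) [+y clear] — {P11, P12}
3. P1@(1, 1) [+y clear] — {P1, P11, P12}
4. P9@(0, 2) [-x clear] — {P1, P11, P12, P9}
5. P6@(1, 0) — +y all obstructed ⇒ blocked

Invalid at step 5 (blocked)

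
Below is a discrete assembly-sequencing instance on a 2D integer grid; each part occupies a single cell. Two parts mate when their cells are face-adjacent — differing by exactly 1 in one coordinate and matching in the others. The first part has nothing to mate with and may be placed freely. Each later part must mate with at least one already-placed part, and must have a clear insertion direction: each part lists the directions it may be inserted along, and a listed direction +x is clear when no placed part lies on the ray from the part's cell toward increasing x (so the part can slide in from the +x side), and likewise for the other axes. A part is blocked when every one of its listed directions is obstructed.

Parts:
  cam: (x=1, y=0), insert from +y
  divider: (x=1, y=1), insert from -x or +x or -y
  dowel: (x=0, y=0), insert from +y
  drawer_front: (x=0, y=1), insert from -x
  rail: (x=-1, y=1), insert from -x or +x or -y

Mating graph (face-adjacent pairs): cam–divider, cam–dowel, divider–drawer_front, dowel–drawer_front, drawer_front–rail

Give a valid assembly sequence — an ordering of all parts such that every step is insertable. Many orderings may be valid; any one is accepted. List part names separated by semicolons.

1. dowel@(0, 0) [+y clear] — {dowel}
2. cam@(1, 0) [+y clear] — {cam, dowel}
3. divider@(1, 1) [-x clear] — {cam, divider, dowel}
4. drawer_front@(0, 1) [-x clear] — {cam, divider, dowel, drawer_front}
5. rail@(-1, 1) [-x clear] — {cam, divider, dowel, drawer_front, rail}

dowel; cam; divider; drawer_front; rail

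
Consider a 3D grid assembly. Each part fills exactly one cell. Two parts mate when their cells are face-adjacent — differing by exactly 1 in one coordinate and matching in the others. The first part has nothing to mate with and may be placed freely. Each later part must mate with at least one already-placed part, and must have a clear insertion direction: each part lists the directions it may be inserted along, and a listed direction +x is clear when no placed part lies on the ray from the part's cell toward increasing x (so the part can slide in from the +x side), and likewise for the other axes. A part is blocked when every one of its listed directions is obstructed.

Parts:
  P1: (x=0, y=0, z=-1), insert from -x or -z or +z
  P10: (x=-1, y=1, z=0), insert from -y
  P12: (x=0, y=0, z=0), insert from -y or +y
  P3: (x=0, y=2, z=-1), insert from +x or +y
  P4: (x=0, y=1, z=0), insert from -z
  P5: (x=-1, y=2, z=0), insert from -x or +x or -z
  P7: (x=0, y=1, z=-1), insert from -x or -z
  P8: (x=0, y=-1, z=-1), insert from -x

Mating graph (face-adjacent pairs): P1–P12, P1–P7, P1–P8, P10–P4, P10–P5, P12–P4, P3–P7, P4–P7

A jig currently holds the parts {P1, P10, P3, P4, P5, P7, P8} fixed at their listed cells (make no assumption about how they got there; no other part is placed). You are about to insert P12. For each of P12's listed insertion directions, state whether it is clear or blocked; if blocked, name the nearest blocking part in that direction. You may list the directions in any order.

+y: blocked by P4; -y: clear

-y: ray from P12(0, 0, 0) has no placed part ⇒ clear
+y: nearest on ray is P4@(0, 1, 0) ⇒ blocked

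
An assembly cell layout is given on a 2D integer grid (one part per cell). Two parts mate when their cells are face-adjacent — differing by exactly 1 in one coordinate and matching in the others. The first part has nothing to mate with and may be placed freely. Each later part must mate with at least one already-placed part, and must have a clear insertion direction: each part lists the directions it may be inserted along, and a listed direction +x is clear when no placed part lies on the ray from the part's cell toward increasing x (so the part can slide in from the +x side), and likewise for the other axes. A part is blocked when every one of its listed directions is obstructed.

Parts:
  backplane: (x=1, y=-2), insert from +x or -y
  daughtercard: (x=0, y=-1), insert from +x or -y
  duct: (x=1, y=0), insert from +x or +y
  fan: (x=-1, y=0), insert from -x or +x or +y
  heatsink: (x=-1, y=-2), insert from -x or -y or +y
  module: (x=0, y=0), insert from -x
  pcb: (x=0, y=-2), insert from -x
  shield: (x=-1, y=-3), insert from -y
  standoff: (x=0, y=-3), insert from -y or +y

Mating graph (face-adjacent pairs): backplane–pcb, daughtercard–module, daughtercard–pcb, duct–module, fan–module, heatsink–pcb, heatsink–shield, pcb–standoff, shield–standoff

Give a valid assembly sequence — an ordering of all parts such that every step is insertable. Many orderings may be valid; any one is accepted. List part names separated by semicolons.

daughtercard; module; duct; fan; pcb; heatsink; standoff; shield; backplane

1. daughtercard@(0, -1) [+x clear] — {daughtercard}
2. module@(0, 0) [-x clear] — {daughtercard, module}
3. duct@(1, 0) [+x clear] — {daughtercard, duct, module}
4. fan@(-1, 0) [-x clear] — {daughtercard, duct, fan, module}
5. pcb@(0, -2) [-x clear] — {daughtercard, duct, fan, module, pcb}
6. heatsink@(-1, -2) [-x clear] — {daughtercard, duct, fan, heatsink, module, pcb}
7. standoff@(0, -3) [-y clear] — {daughtercard, duct, fan, heatsink, module, pcb, standoff}
8. shield@(-1, -3) [-y clear] — {daughtercard, duct, fan, heatsink, module, pcb, shield, standoff}
9. backplane@(1, -2) [+x clear] — {backplane, daughtercard, duct, fan, heatsink, module, pcb, shield, standoff}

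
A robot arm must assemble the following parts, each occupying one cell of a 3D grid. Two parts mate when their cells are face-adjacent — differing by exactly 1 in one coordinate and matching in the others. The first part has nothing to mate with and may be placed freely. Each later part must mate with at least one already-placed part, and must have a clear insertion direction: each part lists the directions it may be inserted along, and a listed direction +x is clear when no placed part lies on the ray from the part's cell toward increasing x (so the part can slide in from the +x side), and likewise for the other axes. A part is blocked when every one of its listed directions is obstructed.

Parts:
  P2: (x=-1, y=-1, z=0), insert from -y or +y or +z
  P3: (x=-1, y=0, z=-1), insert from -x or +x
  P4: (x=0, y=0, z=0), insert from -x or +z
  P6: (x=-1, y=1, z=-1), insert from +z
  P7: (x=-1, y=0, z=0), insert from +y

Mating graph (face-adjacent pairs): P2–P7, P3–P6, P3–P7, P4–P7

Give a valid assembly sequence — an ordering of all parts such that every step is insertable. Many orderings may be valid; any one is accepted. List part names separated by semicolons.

P2; P7; P3; P6; P4

1. P2@(-1, -1, 0) [-y clear] — {P2}
2. P7@(-1, 0, 0) [+y clear] — {P2, P7}
3. P3@(-1, 0, -1) [-x clear] — {P2, P3, P7}
4. P6@(-1, 1, -1) [+z clear] — {P2, P3, P6, P7}
5. P4@(0, 0, 0) [+z clear] — {P2, P3, P4, P6, P7}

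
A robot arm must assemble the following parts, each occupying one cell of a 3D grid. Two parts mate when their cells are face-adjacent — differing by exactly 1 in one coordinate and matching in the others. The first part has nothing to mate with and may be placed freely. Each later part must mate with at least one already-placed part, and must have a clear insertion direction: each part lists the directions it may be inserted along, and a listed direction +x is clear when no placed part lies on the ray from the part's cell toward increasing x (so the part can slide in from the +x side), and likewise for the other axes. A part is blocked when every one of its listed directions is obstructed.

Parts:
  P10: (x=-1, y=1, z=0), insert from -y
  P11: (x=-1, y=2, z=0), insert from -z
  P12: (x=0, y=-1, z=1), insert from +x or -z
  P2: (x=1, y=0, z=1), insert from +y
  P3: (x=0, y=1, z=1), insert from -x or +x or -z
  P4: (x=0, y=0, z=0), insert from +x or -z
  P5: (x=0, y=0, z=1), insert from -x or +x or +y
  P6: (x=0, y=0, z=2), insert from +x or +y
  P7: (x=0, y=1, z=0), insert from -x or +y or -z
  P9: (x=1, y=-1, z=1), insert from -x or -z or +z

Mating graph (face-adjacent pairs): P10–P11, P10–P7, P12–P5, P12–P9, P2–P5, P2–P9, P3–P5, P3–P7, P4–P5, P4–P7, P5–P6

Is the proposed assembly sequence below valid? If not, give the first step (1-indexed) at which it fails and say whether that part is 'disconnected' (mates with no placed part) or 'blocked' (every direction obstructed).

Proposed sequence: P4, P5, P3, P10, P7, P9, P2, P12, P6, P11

Invalid at step 4 (disconnected)

1. P4@(0, 0, 0) [+x clear] — {P4}
2. P5@(0, 0, 1) [-x clear] — {P4, P5}
3. P3@(0, 1, 1) [-x clear] — {P3, P4, P5}
4. P10@(-1, 1, 0) — no placed neighbour ⇒ disconnected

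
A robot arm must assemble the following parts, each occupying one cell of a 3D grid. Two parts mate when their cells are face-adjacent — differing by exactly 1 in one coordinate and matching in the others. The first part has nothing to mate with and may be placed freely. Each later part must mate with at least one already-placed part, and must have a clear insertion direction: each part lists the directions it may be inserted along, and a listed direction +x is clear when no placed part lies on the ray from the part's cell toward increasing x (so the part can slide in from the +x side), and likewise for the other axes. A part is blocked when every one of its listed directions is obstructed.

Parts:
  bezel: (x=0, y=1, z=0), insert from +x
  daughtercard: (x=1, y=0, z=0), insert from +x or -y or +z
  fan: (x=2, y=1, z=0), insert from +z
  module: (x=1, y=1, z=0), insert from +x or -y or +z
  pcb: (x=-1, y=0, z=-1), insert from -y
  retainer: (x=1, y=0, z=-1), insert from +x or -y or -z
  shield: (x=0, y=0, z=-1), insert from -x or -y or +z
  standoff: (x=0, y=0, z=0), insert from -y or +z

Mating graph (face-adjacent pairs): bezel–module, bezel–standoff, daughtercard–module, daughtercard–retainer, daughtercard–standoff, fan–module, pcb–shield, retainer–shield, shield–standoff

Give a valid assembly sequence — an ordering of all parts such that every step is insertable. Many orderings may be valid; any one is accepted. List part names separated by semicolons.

1. shield@(0, 0, -1) [-x clear] — {shield}
2. retainer@(1, 0, -1) [+x clear] — {retainer, shield}
3. daughtercard@(1, 0, 0) [+x clear] — {daughtercard, retainer, shield}
4. standoff@(0, 0, 0) [-y clear] — {daughtercard, retainer, shield, standoff}
5. bezel@(0, 1, 0) [+x clear] — {bezel, daughtercard, retainer, shield, standoff}
6. module@(1, 1, 0) [+x clear] — {bezel, daughtercard, module, retainer, shield, standoff}
7. fan@(2, 1, 0) [+z clear] — {bezel, daughtercard, fan, module, retainer, shield, standoff}
8. pcb@(-1, 0, -1) [-y clear] — {bezel, daughtercard, fan, module, pcb, retainer, shield, standoff}

shield; retainer; daughtercard; standoff; bezel; module; fan; pcb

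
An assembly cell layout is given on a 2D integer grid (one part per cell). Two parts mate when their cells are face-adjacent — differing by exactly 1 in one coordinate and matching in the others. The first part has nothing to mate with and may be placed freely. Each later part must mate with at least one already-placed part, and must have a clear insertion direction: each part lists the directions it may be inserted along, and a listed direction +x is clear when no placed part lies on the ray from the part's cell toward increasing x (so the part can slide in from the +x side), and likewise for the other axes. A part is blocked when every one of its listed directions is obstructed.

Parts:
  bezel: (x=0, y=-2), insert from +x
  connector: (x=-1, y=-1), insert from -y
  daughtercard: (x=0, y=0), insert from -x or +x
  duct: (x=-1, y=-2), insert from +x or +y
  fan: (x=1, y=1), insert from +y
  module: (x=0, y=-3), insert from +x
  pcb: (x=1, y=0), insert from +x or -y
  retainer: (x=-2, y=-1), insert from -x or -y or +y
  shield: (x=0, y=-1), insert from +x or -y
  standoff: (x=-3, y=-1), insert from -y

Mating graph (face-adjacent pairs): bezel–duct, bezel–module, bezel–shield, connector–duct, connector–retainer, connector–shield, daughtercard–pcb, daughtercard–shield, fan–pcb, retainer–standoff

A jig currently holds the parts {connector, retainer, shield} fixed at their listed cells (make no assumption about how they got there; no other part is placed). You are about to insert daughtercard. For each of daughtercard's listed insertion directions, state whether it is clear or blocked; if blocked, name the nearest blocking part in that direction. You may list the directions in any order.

-x: ray from daughtercard(0, 0) has no placed part ⇒ clear
+x: ray from daughtercard(0, 0) has no placed part ⇒ clear

+x: clear; -x: clear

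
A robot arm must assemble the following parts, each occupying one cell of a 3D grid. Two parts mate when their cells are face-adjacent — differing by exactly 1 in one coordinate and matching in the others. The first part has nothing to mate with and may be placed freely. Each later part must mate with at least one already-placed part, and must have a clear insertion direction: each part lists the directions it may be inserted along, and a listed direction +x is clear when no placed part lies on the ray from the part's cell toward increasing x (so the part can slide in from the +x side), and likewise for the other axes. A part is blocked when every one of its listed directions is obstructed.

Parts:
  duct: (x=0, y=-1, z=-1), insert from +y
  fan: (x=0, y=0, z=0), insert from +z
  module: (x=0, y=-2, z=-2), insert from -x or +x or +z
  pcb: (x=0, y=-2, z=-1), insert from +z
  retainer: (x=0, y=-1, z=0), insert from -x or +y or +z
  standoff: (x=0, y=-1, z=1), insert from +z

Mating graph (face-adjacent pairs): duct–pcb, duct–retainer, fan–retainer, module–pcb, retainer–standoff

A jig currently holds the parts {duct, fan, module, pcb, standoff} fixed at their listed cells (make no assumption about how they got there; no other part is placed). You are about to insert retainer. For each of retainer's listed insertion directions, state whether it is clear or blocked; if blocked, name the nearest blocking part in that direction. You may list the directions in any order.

+y: blocked by fan; +z: blocked by standoff; -x: clear

-x: ray from retainer(0, -1, 0) has no placed part ⇒ clear
+y: nearest on ray is fan@(0, 0, 0) ⇒ blocked
+z: nearest on ray is standoff@(0, -1, 1) ⇒ blocked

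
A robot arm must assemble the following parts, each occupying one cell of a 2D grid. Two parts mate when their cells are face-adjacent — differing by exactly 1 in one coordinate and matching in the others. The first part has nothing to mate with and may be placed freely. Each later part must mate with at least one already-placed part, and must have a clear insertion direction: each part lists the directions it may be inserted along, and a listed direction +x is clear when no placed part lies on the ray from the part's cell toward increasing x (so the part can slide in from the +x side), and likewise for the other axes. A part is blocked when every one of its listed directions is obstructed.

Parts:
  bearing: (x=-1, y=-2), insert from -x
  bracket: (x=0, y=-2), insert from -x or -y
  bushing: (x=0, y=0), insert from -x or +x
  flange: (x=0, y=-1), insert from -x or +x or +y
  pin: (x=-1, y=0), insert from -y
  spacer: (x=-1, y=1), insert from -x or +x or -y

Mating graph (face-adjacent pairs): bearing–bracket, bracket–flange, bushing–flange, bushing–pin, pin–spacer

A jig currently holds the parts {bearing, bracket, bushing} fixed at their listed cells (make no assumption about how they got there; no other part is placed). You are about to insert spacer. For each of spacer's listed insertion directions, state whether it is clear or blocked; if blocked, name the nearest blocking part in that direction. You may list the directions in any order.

-x: ray from spacer(-1, 1) has no placed part ⇒ clear
+x: ray from spacer(-1, 1) has no placed part ⇒ clear
-y: nearest on ray is bearing@(-1, -2) ⇒ blocked

+x: clear; -x: clear; -y: blocked by bearing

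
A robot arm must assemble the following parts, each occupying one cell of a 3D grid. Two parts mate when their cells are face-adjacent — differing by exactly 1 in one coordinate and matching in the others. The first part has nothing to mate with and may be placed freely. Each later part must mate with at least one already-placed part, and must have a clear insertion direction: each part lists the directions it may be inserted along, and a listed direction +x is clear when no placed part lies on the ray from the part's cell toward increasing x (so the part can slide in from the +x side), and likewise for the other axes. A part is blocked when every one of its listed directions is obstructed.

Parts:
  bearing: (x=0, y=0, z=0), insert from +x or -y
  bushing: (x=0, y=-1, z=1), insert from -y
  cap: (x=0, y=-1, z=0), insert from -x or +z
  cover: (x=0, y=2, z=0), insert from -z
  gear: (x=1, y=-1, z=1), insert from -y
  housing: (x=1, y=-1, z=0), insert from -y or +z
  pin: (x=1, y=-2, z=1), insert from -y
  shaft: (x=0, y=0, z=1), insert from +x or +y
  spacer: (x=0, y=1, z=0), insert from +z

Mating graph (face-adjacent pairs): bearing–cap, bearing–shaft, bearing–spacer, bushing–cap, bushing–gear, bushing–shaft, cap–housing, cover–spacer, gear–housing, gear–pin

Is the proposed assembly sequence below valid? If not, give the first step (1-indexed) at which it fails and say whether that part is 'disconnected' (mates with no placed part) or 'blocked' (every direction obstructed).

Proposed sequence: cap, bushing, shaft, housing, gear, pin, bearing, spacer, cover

Valid

1. cap@(0, -1, 0) [-x clear] — {cap}
2. bushing@(0, -1, 1) [-y clear] — {bushing, cap}
3. shaft@(0, 0, 1) [+x clear] — {bushing, cap, shaft}
4. housing@(1, -1, 0) [-y clear] — {bushing, cap, housing, shaft}
5. gear@(1, -1, 1) [-y clear] — {bushing, cap, gear, housing, shaft}
6. pin@(1, -2, 1) [-y clear] — {bushing, cap, gear, housing, pin, shaft}
7. bearing@(0, 0, 0) [+x clear] — {bearing, bushing, cap, gear, housing, pin, shaft}
8. spacer@(0, 1, 0) [+z clear] — {bearing, bushing, cap, gear, housing, pin, shaft, spacer}
9. cover@(0, 2, 0) [-z clear] — {bearing, bushing, cap, cover, gear, housing, pin, shaft, spacer}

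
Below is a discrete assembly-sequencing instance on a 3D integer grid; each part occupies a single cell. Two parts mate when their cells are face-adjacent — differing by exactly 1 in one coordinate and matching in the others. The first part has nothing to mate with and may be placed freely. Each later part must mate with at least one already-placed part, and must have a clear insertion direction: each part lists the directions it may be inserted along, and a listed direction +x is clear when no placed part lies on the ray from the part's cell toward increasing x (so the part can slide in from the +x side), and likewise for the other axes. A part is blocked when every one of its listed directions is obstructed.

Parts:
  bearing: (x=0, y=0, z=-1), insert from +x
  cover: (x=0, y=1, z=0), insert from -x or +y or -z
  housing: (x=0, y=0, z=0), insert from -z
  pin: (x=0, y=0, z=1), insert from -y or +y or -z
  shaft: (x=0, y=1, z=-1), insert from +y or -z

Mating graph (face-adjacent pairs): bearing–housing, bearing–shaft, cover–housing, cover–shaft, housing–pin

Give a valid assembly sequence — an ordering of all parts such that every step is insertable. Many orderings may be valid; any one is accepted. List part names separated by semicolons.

1. shaft@(0, 1, -1) [+y clear] — {shaft}
2. cover@(0, 1, 0) [-x clear] — {cover, shaft}
3. housing@(0, 0, 0) [-z clear] — {cover, housing, shaft}
4. pin@(0, 0, 1) [-y clear] — {cover, housing, pin, shaft}
5. bearing@(0, 0, -1) [+x clear] — {bearing, cover, housing, pin, shaft}

shaft; cover; housing; pin; bearing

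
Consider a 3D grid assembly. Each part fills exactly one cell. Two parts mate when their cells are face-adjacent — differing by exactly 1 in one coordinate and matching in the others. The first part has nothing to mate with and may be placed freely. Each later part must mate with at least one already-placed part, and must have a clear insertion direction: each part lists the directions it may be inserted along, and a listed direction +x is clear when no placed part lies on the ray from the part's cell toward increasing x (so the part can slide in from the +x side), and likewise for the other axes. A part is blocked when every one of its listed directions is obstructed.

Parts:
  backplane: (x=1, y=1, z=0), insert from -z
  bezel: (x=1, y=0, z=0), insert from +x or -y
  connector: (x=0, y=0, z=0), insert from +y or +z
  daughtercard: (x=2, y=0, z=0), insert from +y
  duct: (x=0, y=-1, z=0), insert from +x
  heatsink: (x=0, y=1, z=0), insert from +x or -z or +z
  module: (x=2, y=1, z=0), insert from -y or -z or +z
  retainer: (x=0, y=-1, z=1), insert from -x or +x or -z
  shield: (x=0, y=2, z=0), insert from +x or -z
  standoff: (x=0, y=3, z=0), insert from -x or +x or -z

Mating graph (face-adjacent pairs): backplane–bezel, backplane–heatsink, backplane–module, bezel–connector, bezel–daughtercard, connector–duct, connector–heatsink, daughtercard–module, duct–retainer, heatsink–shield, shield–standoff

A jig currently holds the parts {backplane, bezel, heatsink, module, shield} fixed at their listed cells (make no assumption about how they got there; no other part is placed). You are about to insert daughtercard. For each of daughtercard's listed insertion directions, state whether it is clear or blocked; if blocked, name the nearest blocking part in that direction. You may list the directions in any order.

+y: nearest on ray is module@(2, 1, 0) ⇒ blocked

+y: blocked by module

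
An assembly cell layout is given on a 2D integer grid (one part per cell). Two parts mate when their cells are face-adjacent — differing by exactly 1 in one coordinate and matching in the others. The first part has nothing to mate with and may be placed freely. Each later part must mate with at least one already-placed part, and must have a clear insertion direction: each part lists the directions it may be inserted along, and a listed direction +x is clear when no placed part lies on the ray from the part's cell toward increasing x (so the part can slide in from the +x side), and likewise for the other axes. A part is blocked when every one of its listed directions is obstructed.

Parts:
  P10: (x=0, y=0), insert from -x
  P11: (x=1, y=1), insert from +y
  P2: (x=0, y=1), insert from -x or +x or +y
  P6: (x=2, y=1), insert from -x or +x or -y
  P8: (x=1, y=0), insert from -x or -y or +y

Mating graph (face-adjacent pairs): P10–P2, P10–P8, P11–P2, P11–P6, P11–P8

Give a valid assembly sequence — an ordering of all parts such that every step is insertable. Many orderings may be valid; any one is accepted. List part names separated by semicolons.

1. P2@(0, 1) [-x clear] — {P2}
2. P10@(0, 0) [-x clear] — {P10, P2}
3. P8@(1, 0) [-y clear] — {P10, P2, P8}
4. P11@(1, 1) [+y clear] — {P10, P11, P2, P8}
5. P6@(2, 1) [+x clear] — {P10, P11, P2, P6, P8}

P2; P10; P8; P11; P6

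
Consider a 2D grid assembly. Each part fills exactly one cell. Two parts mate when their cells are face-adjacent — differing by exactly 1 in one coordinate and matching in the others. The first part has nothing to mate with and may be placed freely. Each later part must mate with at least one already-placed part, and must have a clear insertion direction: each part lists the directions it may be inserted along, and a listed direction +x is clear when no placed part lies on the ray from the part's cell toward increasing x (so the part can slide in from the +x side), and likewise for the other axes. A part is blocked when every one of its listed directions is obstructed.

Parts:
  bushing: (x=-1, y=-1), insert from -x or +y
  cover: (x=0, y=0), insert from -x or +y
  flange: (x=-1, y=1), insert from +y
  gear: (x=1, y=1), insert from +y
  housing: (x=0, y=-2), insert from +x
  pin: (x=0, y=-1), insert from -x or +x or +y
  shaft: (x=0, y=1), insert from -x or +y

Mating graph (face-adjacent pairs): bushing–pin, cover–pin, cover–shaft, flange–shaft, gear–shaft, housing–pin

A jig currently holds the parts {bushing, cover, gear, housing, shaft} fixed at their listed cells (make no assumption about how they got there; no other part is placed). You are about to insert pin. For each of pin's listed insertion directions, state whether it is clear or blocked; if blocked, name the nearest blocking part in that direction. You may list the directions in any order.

-x: nearest on ray is bushing@(-1, -1) ⇒ blocked
+x: ray from pin(0, -1) has no placed part ⇒ clear
+y: nearest on ray is cover@(0, 0) ⇒ blocked

+x: clear; +y: blocked by cover; -x: blocked by bushing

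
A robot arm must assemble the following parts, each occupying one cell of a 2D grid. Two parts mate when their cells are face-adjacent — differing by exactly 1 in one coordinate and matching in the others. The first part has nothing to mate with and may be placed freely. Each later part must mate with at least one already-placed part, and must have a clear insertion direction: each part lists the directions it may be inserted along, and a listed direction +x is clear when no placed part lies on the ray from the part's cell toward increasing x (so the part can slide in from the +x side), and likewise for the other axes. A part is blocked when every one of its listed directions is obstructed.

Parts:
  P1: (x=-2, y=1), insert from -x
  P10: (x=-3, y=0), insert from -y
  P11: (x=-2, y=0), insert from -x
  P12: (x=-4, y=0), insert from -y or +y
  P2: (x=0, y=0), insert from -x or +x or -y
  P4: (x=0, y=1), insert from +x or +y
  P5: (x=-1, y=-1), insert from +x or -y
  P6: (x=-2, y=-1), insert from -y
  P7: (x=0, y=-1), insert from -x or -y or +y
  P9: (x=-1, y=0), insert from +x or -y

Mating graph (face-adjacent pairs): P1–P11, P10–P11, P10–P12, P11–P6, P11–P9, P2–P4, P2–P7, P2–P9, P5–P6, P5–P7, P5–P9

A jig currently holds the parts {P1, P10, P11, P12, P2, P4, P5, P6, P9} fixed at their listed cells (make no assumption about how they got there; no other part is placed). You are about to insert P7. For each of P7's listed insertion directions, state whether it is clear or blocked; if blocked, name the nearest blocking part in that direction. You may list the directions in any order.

-x: nearest on ray is P5@(-1, -1) ⇒ blocked
-y: ray from P7(0, -1) has no placed part ⇒ clear
+y: nearest on ray is P2@(0, 0) ⇒ blocked

+y: blocked by P2; -x: blocked by P5; -y: clear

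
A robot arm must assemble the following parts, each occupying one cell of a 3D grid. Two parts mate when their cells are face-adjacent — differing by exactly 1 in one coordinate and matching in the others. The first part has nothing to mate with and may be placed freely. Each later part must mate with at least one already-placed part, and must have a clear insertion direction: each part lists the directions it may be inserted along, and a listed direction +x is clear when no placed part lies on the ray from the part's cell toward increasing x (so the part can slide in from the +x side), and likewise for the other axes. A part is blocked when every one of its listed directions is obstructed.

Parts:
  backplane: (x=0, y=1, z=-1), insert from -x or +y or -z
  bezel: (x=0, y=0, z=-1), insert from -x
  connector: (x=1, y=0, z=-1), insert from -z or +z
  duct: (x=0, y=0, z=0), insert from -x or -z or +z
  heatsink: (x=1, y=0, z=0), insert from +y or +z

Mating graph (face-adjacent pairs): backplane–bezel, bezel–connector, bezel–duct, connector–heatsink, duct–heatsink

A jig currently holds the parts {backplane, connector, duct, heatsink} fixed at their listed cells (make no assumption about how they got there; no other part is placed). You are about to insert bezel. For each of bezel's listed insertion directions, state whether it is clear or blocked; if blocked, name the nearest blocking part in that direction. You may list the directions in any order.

-x: clear

-x: ray from bezel(0, 0, -1) has no placed part ⇒ clear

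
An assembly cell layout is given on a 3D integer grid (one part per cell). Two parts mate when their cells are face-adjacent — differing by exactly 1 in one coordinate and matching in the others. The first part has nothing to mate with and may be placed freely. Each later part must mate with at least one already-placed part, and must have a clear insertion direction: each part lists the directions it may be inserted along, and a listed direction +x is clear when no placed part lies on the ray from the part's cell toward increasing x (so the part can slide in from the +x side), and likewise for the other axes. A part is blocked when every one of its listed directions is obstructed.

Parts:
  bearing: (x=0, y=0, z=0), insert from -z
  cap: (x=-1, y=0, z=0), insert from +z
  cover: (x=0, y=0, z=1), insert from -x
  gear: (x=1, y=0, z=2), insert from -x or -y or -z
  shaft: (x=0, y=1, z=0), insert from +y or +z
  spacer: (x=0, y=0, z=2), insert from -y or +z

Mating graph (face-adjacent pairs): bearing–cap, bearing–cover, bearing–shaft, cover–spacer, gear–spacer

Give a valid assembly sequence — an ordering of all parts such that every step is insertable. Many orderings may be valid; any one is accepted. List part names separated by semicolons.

spacer; gear; cover; bearing; cap; shaft

1. spacer@(0, 0, 2) [-y clear] — {spacer}
2. gear@(1, 0, 2) [-y clear] — {gear, spacer}
3. cover@(0, 0, 1) [-x clear] — {cover, gear, spacer}
4. bearing@(0, 0, 0) [-z clear] — {bearing, cover, gear, spacer}
5. cap@(-1, 0, 0) [+z clear] — {bearing, cap, cover, gear, spacer}
6. shaft@(0, 1, 0) [+y clear] — {bearing, cap, cover, gear, shaft, spacer}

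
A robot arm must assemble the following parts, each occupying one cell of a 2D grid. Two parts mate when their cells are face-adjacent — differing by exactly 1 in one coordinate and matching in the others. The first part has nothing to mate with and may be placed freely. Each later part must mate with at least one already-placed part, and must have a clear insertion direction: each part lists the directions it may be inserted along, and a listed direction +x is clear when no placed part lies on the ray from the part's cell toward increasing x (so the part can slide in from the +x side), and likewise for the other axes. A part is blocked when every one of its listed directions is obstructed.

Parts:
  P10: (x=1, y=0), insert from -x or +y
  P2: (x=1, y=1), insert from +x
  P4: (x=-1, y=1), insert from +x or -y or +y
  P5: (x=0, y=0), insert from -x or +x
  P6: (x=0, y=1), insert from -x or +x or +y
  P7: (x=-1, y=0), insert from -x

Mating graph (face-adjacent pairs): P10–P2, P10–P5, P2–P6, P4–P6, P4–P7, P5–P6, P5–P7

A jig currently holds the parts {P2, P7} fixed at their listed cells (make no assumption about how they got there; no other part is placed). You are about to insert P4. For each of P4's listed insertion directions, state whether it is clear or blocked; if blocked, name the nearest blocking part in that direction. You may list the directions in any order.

+x: nearest on ray is P2@(1, 1) ⇒ blocked
-y: nearest on ray is P7@(-1, 0) ⇒ blocked
+y: ray from P4(-1, 1) has no placed part ⇒ clear

+x: blocked by P2; +y: clear; -y: blocked by P7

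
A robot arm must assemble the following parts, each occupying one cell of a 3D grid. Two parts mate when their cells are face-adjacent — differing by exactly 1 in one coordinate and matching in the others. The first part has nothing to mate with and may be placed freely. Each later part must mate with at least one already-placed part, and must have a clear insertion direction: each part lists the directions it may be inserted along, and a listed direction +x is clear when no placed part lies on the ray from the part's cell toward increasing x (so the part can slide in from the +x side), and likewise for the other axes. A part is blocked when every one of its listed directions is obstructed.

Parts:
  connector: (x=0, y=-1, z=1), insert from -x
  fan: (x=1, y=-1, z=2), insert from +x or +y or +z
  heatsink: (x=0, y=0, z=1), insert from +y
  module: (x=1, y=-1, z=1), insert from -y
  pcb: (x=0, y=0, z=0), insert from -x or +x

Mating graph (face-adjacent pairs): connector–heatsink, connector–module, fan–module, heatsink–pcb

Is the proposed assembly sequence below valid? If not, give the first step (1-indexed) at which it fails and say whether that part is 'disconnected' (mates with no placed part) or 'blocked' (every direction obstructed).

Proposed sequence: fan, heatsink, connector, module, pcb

1. fan@(1, -1, 2) [+x clear] — {fan}
2. heatsink@(0, 0, 1) — no placed neighbour ⇒ disconnected

Invalid at step 2 (disconnected)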